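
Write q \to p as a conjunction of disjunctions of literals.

q \to p
= \lnot q \lor p   — eliminate \to

\lnot q \lor p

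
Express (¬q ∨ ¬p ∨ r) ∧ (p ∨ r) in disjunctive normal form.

(¬q ∧ p) ∨ r

(¬q ∨ ¬p ∨ r) ∧ (p ∨ r)
⇔ (¬q ∧ p) ∨ (¬q ∧ r) ∨ (¬p ∧ p) ∨ (¬p ∧ r) ∨ (r ∧ p) ∨ (r ∧ r)   — distribute ∧ over ∨
⇔ (¬q ∧ p) ∨ r   — simplify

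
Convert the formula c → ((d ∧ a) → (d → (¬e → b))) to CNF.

¬c ∨ ¬d ∨ ¬a ∨ e ∨ b

c → ((d ∧ a) → (d → (¬e → b)))
≡ ¬c ∨ ((d ∧ a) → (d → (¬e → b)))   (eliminate →)
≡ ¬c ∨ ¬(d ∧ a) ∨ (d → (¬e → b))   (eliminate →)
≡ ¬c ∨ ¬(d ∧ a) ∨ ¬d ∨ (¬e → b)   (eliminate →)
≡ ¬c ∨ ¬(d ∧ a) ∨ ¬d ∨ ¬¬e ∨ b   (eliminate →)
≡ ¬c ∨ ¬d ∨ ¬a ∨ ¬d ∨ ¬¬e ∨ b   (De Morgan)
≡ ¬c ∨ ¬d ∨ ¬a ∨ ¬d ∨ e ∨ b   (double negation)
≡ ¬c ∨ ¬d ∨ ¬a ∨ e ∨ b   (simplify)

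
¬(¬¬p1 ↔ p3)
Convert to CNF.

(p1 ∨ p3) ∧ (¬p3 ∨ ¬p1)

¬(¬¬p1 ↔ p3)
⇔ ¬((¬¬p1 → p3) ∧ (p3 → ¬¬p1))   [eliminate ↔]
⇔ ¬((¬¬¬p1 ∨ p3) ∧ (p3 → ¬¬p1))   [eliminate →]
⇔ ¬((¬¬¬p1 ∨ p3) ∧ (¬p3 ∨ ¬¬p1))   [eliminate →]
⇔ ¬(¬¬¬p1 ∨ p3) ∨ ¬(¬p3 ∨ ¬¬p1)   [De Morgan]
⇔ (¬¬¬¬p1 ∧ ¬p3) ∨ ¬(¬p3 ∨ ¬¬p1)   [De Morgan]
⇔ (¬¬p1 ∧ ¬p3) ∨ ¬(¬p3 ∨ ¬¬p1)   [double negation]
⇔ (p1 ∧ ¬p3) ∨ ¬(¬p3 ∨ ¬¬p1)   [double negation]
⇔ (p1 ∧ ¬p3) ∨ (¬¬p3 ∧ ¬¬¬p1)   [De Morgan]
⇔ (p1 ∧ ¬p3) ∨ (p3 ∧ ¬¬¬p1)   [double negation]
⇔ (p1 ∧ ¬p3) ∨ (p3 ∧ ¬p1)   [double negation]
⇔ (p1 ∨ p3) ∧ (p1 ∨ ¬p1) ∧ (¬p3 ∨ p3) ∧ (¬p3 ∨ ¬p1)   [distribute ∨ over ∧]
⇔ (p1 ∨ p3) ∧ (¬p3 ∨ ¬p1)   [simplify]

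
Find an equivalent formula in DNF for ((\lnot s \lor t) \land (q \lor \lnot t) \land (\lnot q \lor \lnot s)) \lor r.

((\lnot s \lor t) \land (q \lor \lnot t) \land (\lnot q \lor \lnot s)) \lor r
≡ (\lnot s \land q \land \lnot q) \lor (\lnot s \land q \land \lnot s) \lor (\lnot s \land \lnot t \land \lnot q) \lor (\lnot s \land \lnot t \land \lnot s) \lor (t \land q \land \lnot q) \lor (t \land q \land \lnot s) \lor (t \land \lnot t \land \lnot q) \lor (t \land \lnot t \land \lnot s) \lor r   [distribute \land over \lor]
≡ (\lnot s \land q) \lor (\lnot s \land \lnot t) \lor r   [simplify]

(\lnot s \land q) \lor (\lnot s \land \lnot t) \lor r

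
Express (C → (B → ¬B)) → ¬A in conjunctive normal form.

(C ∨ ¬A) ∧ (B ∨ ¬A)

(C → (B → ¬B)) → ¬A
≡ ¬(C → (B → ¬B)) ∨ ¬A   [eliminate →]
≡ ¬(¬C ∨ (B → ¬B)) ∨ ¬A   [eliminate →]
≡ ¬(¬C ∨ ¬B ∨ ¬B) ∨ ¬A   [eliminate →]
≡ (¬¬C ∧ ¬¬B ∧ ¬¬B) ∨ ¬A   [De Morgan]
≡ (C ∧ ¬¬B ∧ ¬¬B) ∨ ¬A   [double negation]
≡ (C ∧ B ∧ ¬¬B) ∨ ¬A   [double negation]
≡ (C ∧ B ∧ B) ∨ ¬A   [double negation]
≡ (C ∨ ¬A) ∧ (B ∨ ¬A) ∧ (B ∨ ¬A)   [distribute ∨ over ∧]
≡ (C ∨ ¬A) ∧ (B ∨ ¬A)   [simplify]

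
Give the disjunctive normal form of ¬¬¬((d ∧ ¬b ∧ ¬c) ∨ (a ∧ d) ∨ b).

(¬d ∧ ¬b) ∨ (c ∧ ¬a ∧ ¬b)

¬¬¬((d ∧ ¬b ∧ ¬c) ∨ (a ∧ d) ∨ b)
≡ ¬((d ∧ ¬b ∧ ¬c) ∨ (a ∧ d) ∨ b)   — double negation
≡ ¬(d ∧ ¬b ∧ ¬c) ∧ ¬(a ∧ d) ∧ ¬b   — De Morgan
≡ (¬d ∨ ¬¬b ∨ ¬¬c) ∧ ¬(a ∧ d) ∧ ¬b   — De Morgan
≡ (¬d ∨ b ∨ ¬¬c) ∧ ¬(a ∧ d) ∧ ¬b   — double negation
≡ (¬d ∨ b ∨ c) ∧ ¬(a ∧ d) ∧ ¬b   — double negation
≡ (¬d ∨ b ∨ c) ∧ (¬a ∨ ¬d) ∧ ¬b   — De Morgan
≡ (¬d ∧ ¬a ∧ ¬b) ∨ (¬d ∧ ¬d ∧ ¬b) ∨ (b ∧ ¬a ∧ ¬b) ∨ (b ∧ ¬d ∧ ¬b) ∨ (c ∧ ¬a ∧ ¬b) ∨ (c ∧ ¬d ∧ ¬b)   — distribute ∧ over ∨
≡ (¬d ∧ ¬b) ∨ (c ∧ ¬a ∧ ¬b)   — simplify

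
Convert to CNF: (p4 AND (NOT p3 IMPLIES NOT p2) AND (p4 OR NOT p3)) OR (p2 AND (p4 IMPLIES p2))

p4 OR p2

(p4 AND (NOT p3 IMPLIES NOT p2) AND (p4 OR NOT p3)) OR (p2 AND (p4 IMPLIES p2))
= (p4 AND (NOT NOT p3 OR NOT p2) AND (p4 OR NOT p3)) OR (p2 AND (p4 IMPLIES p2))   [eliminate IMPLIES]
= (p4 AND (NOT NOT p3 OR NOT p2) AND (p4 OR NOT p3)) OR (p2 AND (NOT p4 OR p2))   [eliminate IMPLIES]
= (p4 AND (p3 OR NOT p2) AND (p4 OR NOT p3)) OR (p2 AND (NOT p4 OR p2))   [double negation]
= (p4 OR p2) AND (p4 OR NOT p4 OR p2) AND (p3 OR NOT p2 OR p2) AND (p3 OR NOT p2 OR NOT p4 OR p2) AND (p4 OR NOT p3 OR p2) AND (p4 OR NOT p3 OR NOT p4 OR p2)   [distribute OR over AND]
= p4 OR p2   [simplify]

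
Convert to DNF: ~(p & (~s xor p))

~(p & (~s xor p))
≡ ~(p & ((~s & ~p) | (~~s & p)))   — expand xor
≡ ~p | ~((~s & ~p) | (~~s & p))   — De Morgan
≡ ~p | (~(~s & ~p) & ~(~~s & p))   — De Morgan
≡ ~p | ((~~s | ~~p) & ~(~~s & p))   — De Morgan
≡ ~p | ((s | ~~p) & ~(~~s & p))   — double negation
≡ ~p | ((s | p) & ~(~~s & p))   — double negation
≡ ~p | ((s | p) & (~~~s | ~p))   — De Morgan
≡ ~p | ((s | p) & (~s | ~p))   — double negation
≡ ~p | (s & ~s) | (s & ~p) | (p & ~s) | (p & ~p)   — distribute & over |
≡ ~p | (p & ~s)   — simplify

~p | (p & ~s)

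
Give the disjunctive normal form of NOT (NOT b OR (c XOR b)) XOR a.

NOT (NOT b OR (c XOR b)) XOR a
⇔ (NOT (NOT b OR (c XOR b)) AND NOT a) OR (NOT NOT (NOT b OR (c XOR b)) AND a)
⇔ (NOT (NOT b OR (c AND NOT b) OR (NOT c AND b)) AND NOT a) OR (NOT NOT (NOT b OR (c XOR b)) AND a)
⇔ (NOT (NOT b OR (c AND NOT b) OR (NOT c AND b)) AND NOT a) OR (NOT NOT (NOT b OR (c AND NOT b) OR (NOT c AND b)) AND a)
⇔ (NOT NOT b AND NOT (c AND NOT b) AND NOT (NOT c AND b) AND NOT a) OR (NOT NOT (NOT b OR (c AND NOT b) OR (NOT c AND b)) AND a)
⇔ (b AND NOT (c AND NOT b) AND NOT (NOT c AND b) AND NOT a) OR (NOT NOT (NOT b OR (c AND NOT b) OR (NOT c AND b)) AND a)
⇔ (b AND (NOT c OR NOT NOT b) AND NOT (NOT c AND b) AND NOT a) OR (NOT NOT (NOT b OR (c AND NOT b) OR (NOT c AND b)) AND a)
⇔ (b AND (NOT c OR b) AND NOT (NOT c AND b) AND NOT a) OR (NOT NOT (NOT b OR (c AND NOT b) OR (NOT c AND b)) AND a)
⇔ (b AND (NOT c OR b) AND (NOT NOT c OR NOT b) AND NOT a) OR (NOT NOT (NOT b OR (c AND NOT b) OR (NOT c AND b)) AND a)
⇔ (b AND (NOT c OR b) AND (c OR NOT b) AND NOT a) OR (NOT NOT (NOT b OR (c AND NOT b) OR (NOT c AND b)) AND a)
⇔ (b AND (NOT c OR b) AND (c OR NOT b) AND NOT a) OR ((NOT b OR (c AND NOT b) OR (NOT c AND b)) AND a)
⇔ (b AND NOT c AND c AND NOT a) OR (b AND NOT c AND NOT b AND NOT a) OR (b AND b AND c AND NOT a) OR (b AND b AND NOT b AND NOT a) OR (NOT b AND a) OR (c AND NOT b AND a) OR (NOT c AND b AND a)
⇔ (b AND c AND NOT a) OR (NOT b AND a) OR (NOT c AND b AND a)

(b AND c AND NOT a) OR (NOT b AND a) OR (NOT c AND b AND a)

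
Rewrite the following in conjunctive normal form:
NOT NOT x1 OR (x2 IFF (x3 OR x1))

(x1 OR NOT x2 OR x3) AND (x1 OR NOT x3 OR x2)

NOT NOT x1 OR (x2 IFF (x3 OR x1))
⇔ NOT NOT x1 OR ((x2 IMPLIES (x3 OR x1)) AND ((x3 OR x1) IMPLIES x2))
⇔ NOT NOT x1 OR ((NOT x2 OR x3 OR x1) AND ((x3 OR x1) IMPLIES x2))
⇔ NOT NOT x1 OR ((NOT x2 OR x3 OR x1) AND (NOT (x3 OR x1) OR x2))
⇔ x1 OR ((NOT x2 OR x3 OR x1) AND (NOT (x3 OR x1) OR x2))
⇔ x1 OR ((NOT x2 OR x3 OR x1) AND ((NOT x3 AND NOT x1) OR x2))
⇔ (x1 OR NOT x2 OR x3 OR x1) AND (x1 OR NOT x3 OR x2) AND (x1 OR NOT x1 OR x2)
⇔ (x1 OR NOT x2 OR x3) AND (x1 OR NOT x3 OR x2)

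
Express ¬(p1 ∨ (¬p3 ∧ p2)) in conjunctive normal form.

¬p1 ∧ (p3 ∨ ¬p2)

¬(p1 ∨ (¬p3 ∧ p2))
≡ ¬p1 ∧ ¬(¬p3 ∧ p2)   [De Morgan]
≡ ¬p1 ∧ (¬¬p3 ∨ ¬p2)   [De Morgan]
≡ ¬p1 ∧ (p3 ∨ ¬p2)   [double negation]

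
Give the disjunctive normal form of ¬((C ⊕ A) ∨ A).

¬((C ⊕ A) ∨ A)
= ¬((C ∧ ¬A) ∨ (¬C ∧ A) ∨ A)   [expand ⊕]
= ¬(C ∧ ¬A) ∧ ¬(¬C ∧ A) ∧ ¬A   [De Morgan]
= (¬C ∨ ¬¬A) ∧ ¬(¬C ∧ A) ∧ ¬A   [De Morgan]
= (¬C ∨ A) ∧ ¬(¬C ∧ A) ∧ ¬A   [double negation]
= (¬C ∨ A) ∧ (¬¬C ∨ ¬A) ∧ ¬A   [De Morgan]
= (¬C ∨ A) ∧ (C ∨ ¬A) ∧ ¬A   [double negation]
= (¬C ∧ C ∧ ¬A) ∨ (¬C ∧ ¬A ∧ ¬A) ∨ (A ∧ C ∧ ¬A) ∨ (A ∧ ¬A ∧ ¬A)   [distribute ∧ over ∨]
= ¬C ∧ ¬A   [simplify]

¬C ∧ ¬A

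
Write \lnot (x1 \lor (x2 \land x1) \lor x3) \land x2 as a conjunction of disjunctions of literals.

\lnot (x1 \lor (x2 \land x1) \lor x3) \land x2
= \lnot x1 \land \lnot (x2 \land x1) \land \lnot x3 \land x2
= \lnot x1 \land (\lnot x2 \lor \lnot x1) \land \lnot x3 \land x2
= \lnot x1 \land \lnot x3 \land x2

\lnot x1 \land \lnot x3 \land x2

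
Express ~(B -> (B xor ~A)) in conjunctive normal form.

B & (~B | ~A)

~(B -> (B xor ~A))
≡ ~(~B | (B xor ~A))   — eliminate ->
≡ ~(~B | ((B | ~A) & ~(B & ~A)))   — expand xor
≡ ~~B & ~((B | ~A) & ~(B & ~A))   — De Morgan
≡ B & ~((B | ~A) & ~(B & ~A))   — double negation
≡ B & (~(B | ~A) | ~~(B & ~A))   — De Morgan
≡ B & ((~B & ~~A) | ~~(B & ~A))   — De Morgan
≡ B & ((~B & A) | ~~(B & ~A))   — double negation
≡ B & ((~B & A) | (B & ~A))   — double negation
≡ B & (~B | B) & (~B | ~A) & (A | B) & (A | ~A)   — distribute | over &
≡ B & (~B | ~A)   — simplify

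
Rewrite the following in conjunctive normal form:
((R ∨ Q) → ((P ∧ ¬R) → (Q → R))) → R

(R ∨ Q) ∧ (P ∨ R)

((R ∨ Q) → ((P ∧ ¬R) → (Q → R))) → R
⇔ ¬((R ∨ Q) → ((P ∧ ¬R) → (Q → R))) ∨ R   [eliminate →]
⇔ ¬(¬(R ∨ Q) ∨ ((P ∧ ¬R) → (Q → R))) ∨ R   [eliminate →]
⇔ ¬(¬(R ∨ Q) ∨ ¬(P ∧ ¬R) ∨ (Q → R)) ∨ R   [eliminate →]
⇔ ¬(¬(R ∨ Q) ∨ ¬(P ∧ ¬R) ∨ ¬Q ∨ R) ∨ R   [eliminate →]
⇔ (¬¬(R ∨ Q) ∧ ¬¬(P ∧ ¬R) ∧ ¬¬Q ∧ ¬R) ∨ R   [De Morgan]
⇔ ((R ∨ Q) ∧ ¬¬(P ∧ ¬R) ∧ ¬¬Q ∧ ¬R) ∨ R   [double negation]
⇔ ((R ∨ Q) ∧ P ∧ ¬R ∧ ¬¬Q ∧ ¬R) ∨ R   [double negation]
⇔ ((R ∨ Q) ∧ P ∧ ¬R ∧ Q ∧ ¬R) ∨ R   [double negation]
⇔ (R ∨ Q ∨ R) ∧ (P ∨ R) ∧ (¬R ∨ R) ∧ (Q ∨ R) ∧ (¬R ∨ R)   [distribute ∨ over ∧]
⇔ (R ∨ Q) ∧ (P ∨ R)   [simplify]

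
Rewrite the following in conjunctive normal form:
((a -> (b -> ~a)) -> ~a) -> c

((a -> (b -> ~a)) -> ~a) -> c
≡ ~((a -> (b -> ~a)) -> ~a) | c   [eliminate ->]
≡ ~(~(a -> (b -> ~a)) | ~a) | c   [eliminate ->]
≡ ~(~(~a | (b -> ~a)) | ~a) | c   [eliminate ->]
≡ ~(~(~a | ~b | ~a) | ~a) | c   [eliminate ->]
≡ (~~(~a | ~b | ~a) & ~~a) | c   [De Morgan]
≡ ((~a | ~b | ~a) & ~~a) | c   [double negation]
≡ ((~a | ~b | ~a) & a) | c   [double negation]
≡ (~a | ~b | ~a | c) & (a | c)   [distribute | over &]
≡ (~a | ~b | c) & (a | c)   [simplify]

(~a | ~b | c) & (a | c)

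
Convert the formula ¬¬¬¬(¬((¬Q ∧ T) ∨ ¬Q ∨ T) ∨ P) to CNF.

(Q ∨ P) ∧ (¬T ∨ P)

¬¬¬¬(¬((¬Q ∧ T) ∨ ¬Q ∨ T) ∨ P)
= ¬¬(¬((¬Q ∧ T) ∨ ¬Q ∨ T) ∨ P)   — double negation
= ¬((¬Q ∧ T) ∨ ¬Q ∨ T) ∨ P   — double negation
= (¬(¬Q ∧ T) ∧ ¬¬Q ∧ ¬T) ∨ P   — De Morgan
= ((¬¬Q ∨ ¬T) ∧ ¬¬Q ∧ ¬T) ∨ P   — De Morgan
= ((Q ∨ ¬T) ∧ ¬¬Q ∧ ¬T) ∨ P   — double negation
= ((Q ∨ ¬T) ∧ Q ∧ ¬T) ∨ P   — double negation
= (Q ∨ ¬T ∨ P) ∧ (Q ∨ P) ∧ (¬T ∨ P)   — distribute ∨ over ∧
= (Q ∨ P) ∧ (¬T ∨ P)   — simplify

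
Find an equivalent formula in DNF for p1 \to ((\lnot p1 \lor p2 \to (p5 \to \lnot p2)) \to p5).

\lnot p1 \lor p5

p1 \to ((\lnot p1 \lor p2 \to (p5 \to \lnot p2)) \to p5)
≡ \lnot p1 \lor ((\lnot p1 \lor p2 \to (p5 \to \lnot p2)) \to p5)   [eliminate \to]
≡ \lnot p1 \lor \lnot (\lnot p1 \lor p2 \to (p5 \to \lnot p2)) \lor p5   [eliminate \to]
≡ \lnot p1 \lor \lnot (\lnot (\lnot p1 \lor p2) \lor (p5 \to \lnot p2)) \lor p5   [eliminate \to]
≡ \lnot p1 \lor \lnot (\lnot (\lnot p1 \lor p2) \lor \lnot p5 \lor \lnot p2) \lor p5   [eliminate \to]
≡ \lnot p1 \lor \lnot \lnot (\lnot p1 \lor p2) \land \lnot \lnot p5 \land \lnot \lnot p2 \lor p5   [De Morgan]
≡ \lnot p1 \lor (\lnot p1 \lor p2) \land \lnot \lnot p5 \land \lnot \lnot p2 \lor p5   [double negation]
≡ \lnot p1 \lor (\lnot p1 \lor p2) \land p5 \land \lnot \lnot p2 \lor p5   [double negation]
≡ \lnot p1 \lor (\lnot p1 \lor p2) \land p5 \land p2 \lor p5   [double negation]
≡ \lnot p1 \lor \lnot p1 \land p5 \land p2 \lor p2 \land p5 \land p2 \lor p5   [distribute \land over \lor]
≡ \lnot p1 \lor p5   [simplify]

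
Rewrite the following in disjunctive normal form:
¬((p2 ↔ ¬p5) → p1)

¬((p2 ↔ ¬p5) → p1)
≡ ¬(¬(p2 ↔ ¬p5) ∨ p1)   [eliminate →]
≡ ¬(¬((p2 → ¬p5) ∧ (¬p5 → p2)) ∨ p1)   [eliminate ↔]
≡ ¬(¬((¬p2 ∨ ¬p5) ∧ (¬p5 → p2)) ∨ p1)   [eliminate →]
≡ ¬(¬((¬p2 ∨ ¬p5) ∧ (¬¬p5 ∨ p2)) ∨ p1)   [eliminate →]
≡ ¬¬((¬p2 ∨ ¬p5) ∧ (¬¬p5 ∨ p2)) ∧ ¬p1   [De Morgan]
≡ (¬p2 ∨ ¬p5) ∧ (¬¬p5 ∨ p2) ∧ ¬p1   [double negation]
≡ (¬p2 ∨ ¬p5) ∧ (p5 ∨ p2) ∧ ¬p1   [double negation]
≡ (¬p2 ∧ p5 ∧ ¬p1) ∨ (¬p2 ∧ p2 ∧ ¬p1) ∨ (¬p5 ∧ p5 ∧ ¬p1) ∨ (¬p5 ∧ p2 ∧ ¬p1)   [distribute ∧ over ∨]
≡ (¬p2 ∧ p5 ∧ ¬p1) ∨ (¬p5 ∧ p2 ∧ ¬p1)   [simplify]

(¬p2 ∧ p5 ∧ ¬p1) ∨ (¬p5 ∧ p2 ∧ ¬p1)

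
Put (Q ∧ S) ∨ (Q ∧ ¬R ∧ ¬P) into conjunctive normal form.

(Q ∧ S) ∨ (Q ∧ ¬R ∧ ¬P)
≡ (Q ∨ Q) ∧ (Q ∨ ¬R) ∧ (Q ∨ ¬P) ∧ (S ∨ Q) ∧ (S ∨ ¬R) ∧ (S ∨ ¬P)
≡ Q ∧ (S ∨ ¬R) ∧ (S ∨ ¬P)

Q ∧ (S ∨ ¬R) ∧ (S ∨ ¬P)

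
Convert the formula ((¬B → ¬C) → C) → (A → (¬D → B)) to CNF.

((¬B → ¬C) → C) → (A → (¬D → B))
= ¬((¬B → ¬C) → C) ∨ (A → (¬D → B))   [eliminate →]
= ¬(¬(¬B → ¬C) ∨ C) ∨ (A → (¬D → B))   [eliminate →]
= ¬(¬(¬¬B ∨ ¬C) ∨ C) ∨ (A → (¬D → B))   [eliminate →]
= ¬(¬(¬¬B ∨ ¬C) ∨ C) ∨ ¬A ∨ (¬D → B)   [eliminate →]
= ¬(¬(¬¬B ∨ ¬C) ∨ C) ∨ ¬A ∨ ¬¬D ∨ B   [eliminate →]
= (¬¬(¬¬B ∨ ¬C) ∧ ¬C) ∨ ¬A ∨ ¬¬D ∨ B   [De Morgan]
= ((¬¬B ∨ ¬C) ∧ ¬C) ∨ ¬A ∨ ¬¬D ∨ B   [double negation]
= ((B ∨ ¬C) ∧ ¬C) ∨ ¬A ∨ ¬¬D ∨ B   [double negation]
= ((B ∨ ¬C) ∧ ¬C) ∨ ¬A ∨ D ∨ B   [double negation]
= (B ∨ ¬C ∨ ¬A ∨ D ∨ B) ∧ (¬C ∨ ¬A ∨ D ∨ B)   [distribute ∨ over ∧]
= B ∨ ¬C ∨ ¬A ∨ D   [simplify]

B ∨ ¬C ∨ ¬A ∨ D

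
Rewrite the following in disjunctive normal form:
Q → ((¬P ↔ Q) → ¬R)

Q → ((¬P ↔ Q) → ¬R)
≡ ¬Q ∨ ((¬P ↔ Q) → ¬R)   (eliminate →)
≡ ¬Q ∨ ¬(¬P ↔ Q) ∨ ¬R   (eliminate →)
≡ ¬Q ∨ ¬((¬P → Q) ∧ (Q → ¬P)) ∨ ¬R   (eliminate ↔)
≡ ¬Q ∨ ¬((¬¬P ∨ Q) ∧ (Q → ¬P)) ∨ ¬R   (eliminate →)
≡ ¬Q ∨ ¬((¬¬P ∨ Q) ∧ (¬Q ∨ ¬P)) ∨ ¬R   (eliminate →)
≡ ¬Q ∨ ¬(¬¬P ∨ Q) ∨ ¬(¬Q ∨ ¬P) ∨ ¬R   (De Morgan)
≡ ¬Q ∨ (¬¬¬P ∧ ¬Q) ∨ ¬(¬Q ∨ ¬P) ∨ ¬R   (De Morgan)
≡ ¬Q ∨ (¬P ∧ ¬Q) ∨ ¬(¬Q ∨ ¬P) ∨ ¬R   (double negation)
≡ ¬Q ∨ (¬P ∧ ¬Q) ∨ (¬¬Q ∧ ¬¬P) ∨ ¬R   (De Morgan)
≡ ¬Q ∨ (¬P ∧ ¬Q) ∨ (Q ∧ ¬¬P) ∨ ¬R   (double negation)
≡ ¬Q ∨ (¬P ∧ ¬Q) ∨ (Q ∧ P) ∨ ¬R   (double negation)
≡ ¬Q ∨ (Q ∧ P) ∨ ¬R   (simplify)

¬Q ∨ (Q ∧ P) ∨ ¬R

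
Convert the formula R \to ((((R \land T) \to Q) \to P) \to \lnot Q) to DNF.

R \to ((((R \land T) \to Q) \to P) \to \lnot Q)
≡ \lnot R \lor ((((R \land T) \to Q) \to P) \to \lnot Q)   (eliminate \to)
≡ \lnot R \lor \lnot (((R \land T) \to Q) \to P) \lor \lnot Q   (eliminate \to)
≡ \lnot R \lor \lnot (\lnot ((R \land T) \to Q) \lor P) \lor \lnot Q   (eliminate \to)
≡ \lnot R \lor \lnot (\lnot (\lnot (R \land T) \lor Q) \lor P) \lor \lnot Q   (eliminate \to)
≡ \lnot R \lor (\lnot \lnot (\lnot (R \land T) \lor Q) \land \lnot P) \lor \lnot Q   (De Morgan)
≡ \lnot R \lor ((\lnot (R \land T) \lor Q) \land \lnot P) \lor \lnot Q   (double negation)
≡ \lnot R \lor ((\lnot R \lor \lnot T \lor Q) \land \lnot P) \lor \lnot Q   (De Morgan)
≡ \lnot R \lor (\lnot R \land \lnot P) \lor (\lnot T \land \lnot P) \lor (Q \land \lnot P) \lor \lnot Q   (distribute \land over \lor)
≡ \lnot R \lor (\lnot T \land \lnot P) \lor (Q \land \lnot P) \lor \lnot Q   (simplify)

\lnot R \lor (\lnot T \land \lnot P) \lor (Q \land \lnot P) \lor \lnot Q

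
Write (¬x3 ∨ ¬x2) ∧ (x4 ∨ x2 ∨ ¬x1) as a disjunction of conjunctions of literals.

(¬x3 ∨ ¬x2) ∧ (x4 ∨ x2 ∨ ¬x1)
= (¬x3 ∧ x4) ∨ (¬x3 ∧ x2) ∨ (¬x3 ∧ ¬x1) ∨ (¬x2 ∧ x4) ∨ (¬x2 ∧ x2) ∨ (¬x2 ∧ ¬x1)   [distribute ∧ over ∨]
= (¬x3 ∧ x4) ∨ (¬x3 ∧ x2) ∨ (¬x3 ∧ ¬x1) ∨ (¬x2 ∧ x4) ∨ (¬x2 ∧ ¬x1)   [simplify]

(¬x3 ∧ x4) ∨ (¬x3 ∧ x2) ∨ (¬x3 ∧ ¬x1) ∨ (¬x2 ∧ x4) ∨ (¬x2 ∧ ¬x1)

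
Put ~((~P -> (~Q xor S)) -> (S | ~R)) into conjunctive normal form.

~((~P -> (~Q xor S)) -> (S | ~R))
≡ ~(~(~P -> (~Q xor S)) | S | ~R)   [eliminate ->]
≡ ~(~(~~P | (~Q xor S)) | S | ~R)   [eliminate ->]
≡ ~(~(~~P | ((~Q | S) & ~(~Q & S))) | S | ~R)   [expand xor]
≡ ~~(~~P | ((~Q | S) & ~(~Q & S))) & ~S & ~~R   [De Morgan]
≡ (~~P | ((~Q | S) & ~(~Q & S))) & ~S & ~~R   [double negation]
≡ (P | ((~Q | S) & ~(~Q & S))) & ~S & ~~R   [double negation]
≡ (P | ((~Q | S) & (~~Q | ~S))) & ~S & ~~R   [De Morgan]
≡ (P | ((~Q | S) & (Q | ~S))) & ~S & ~~R   [double negation]
≡ (P | ((~Q | S) & (Q | ~S))) & ~S & R   [double negation]
≡ (P | ~Q | S) & (P | Q | ~S) & ~S & R   [distribute | over &]
≡ (P | ~Q | S) & ~S & R   [simplify]

(P | ~Q | S) & ~S & R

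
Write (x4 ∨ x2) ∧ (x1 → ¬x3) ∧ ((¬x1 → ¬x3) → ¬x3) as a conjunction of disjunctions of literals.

(x4 ∨ x2) ∧ (¬x1 ∨ ¬x3)

(x4 ∨ x2) ∧ (x1 → ¬x3) ∧ ((¬x1 → ¬x3) → ¬x3)
⇔ (x4 ∨ x2) ∧ (¬x1 ∨ ¬x3) ∧ ((¬x1 → ¬x3) → ¬x3)   — eliminate →
⇔ (x4 ∨ x2) ∧ (¬x1 ∨ ¬x3) ∧ (¬(¬x1 → ¬x3) ∨ ¬x3)   — eliminate →
⇔ (x4 ∨ x2) ∧ (¬x1 ∨ ¬x3) ∧ (¬(¬¬x1 ∨ ¬x3) ∨ ¬x3)   — eliminate →
⇔ (x4 ∨ x2) ∧ (¬x1 ∨ ¬x3) ∧ ((¬¬¬x1 ∧ ¬¬x3) ∨ ¬x3)   — De Morgan
⇔ (x4 ∨ x2) ∧ (¬x1 ∨ ¬x3) ∧ ((¬x1 ∧ ¬¬x3) ∨ ¬x3)   — double negation
⇔ (x4 ∨ x2) ∧ (¬x1 ∨ ¬x3) ∧ ((¬x1 ∧ x3) ∨ ¬x3)   — double negation
⇔ (x4 ∨ x2) ∧ (¬x1 ∨ ¬x3) ∧ (¬x1 ∨ ¬x3) ∧ (x3 ∨ ¬x3)   — distribute ∨ over ∧
⇔ (x4 ∨ x2) ∧ (¬x1 ∨ ¬x3)   — simplify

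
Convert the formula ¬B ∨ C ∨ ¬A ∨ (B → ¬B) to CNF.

¬B ∨ C ∨ ¬A ∨ (B → ¬B)
= ¬B ∨ C ∨ ¬A ∨ ¬B ∨ ¬B   [eliminate →]
= ¬B ∨ C ∨ ¬A   [simplify]

¬B ∨ C ∨ ¬A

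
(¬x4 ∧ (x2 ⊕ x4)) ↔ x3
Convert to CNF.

(x4 ∨ ¬x2 ∨ x3) ∧ (¬x3 ∨ ¬x4) ∧ (¬x3 ∨ x2 ∨ x4)

(¬x4 ∧ (x2 ⊕ x4)) ↔ x3
⇔ ((¬x4 ∧ (x2 ⊕ x4)) → x3) ∧ (x3 → (¬x4 ∧ (x2 ⊕ x4)))   [eliminate ↔]
⇔ (¬(¬x4 ∧ (x2 ⊕ x4)) ∨ x3) ∧ (x3 → (¬x4 ∧ (x2 ⊕ x4)))   [eliminate →]
⇔ (¬(¬x4 ∧ (x2 ∨ x4) ∧ ¬(x2 ∧ x4)) ∨ x3) ∧ (x3 → (¬x4 ∧ (x2 ⊕ x4)))   [expand ⊕]
⇔ (¬(¬x4 ∧ (x2 ∨ x4) ∧ ¬(x2 ∧ x4)) ∨ x3) ∧ (¬x3 ∨ (¬x4 ∧ (x2 ⊕ x4)))   [eliminate →]
⇔ (¬(¬x4 ∧ (x2 ∨ x4) ∧ ¬(x2 ∧ x4)) ∨ x3) ∧ (¬x3 ∨ (¬x4 ∧ (x2 ∨ x4) ∧ ¬(x2 ∧ x4)))   [expand ⊕]
⇔ (¬¬x4 ∨ ¬(x2 ∨ x4) ∨ ¬¬(x2 ∧ x4) ∨ x3) ∧ (¬x3 ∨ (¬x4 ∧ (x2 ∨ x4) ∧ ¬(x2 ∧ x4)))   [De Morgan]
⇔ (x4 ∨ ¬(x2 ∨ x4) ∨ ¬¬(x2 ∧ x4) ∨ x3) ∧ (¬x3 ∨ (¬x4 ∧ (x2 ∨ x4) ∧ ¬(x2 ∧ x4)))   [double negation]
⇔ (x4 ∨ (¬x2 ∧ ¬x4) ∨ ¬¬(x2 ∧ x4) ∨ x3) ∧ (¬x3 ∨ (¬x4 ∧ (x2 ∨ x4) ∧ ¬(x2 ∧ x4)))   [De Morgan]
⇔ (x4 ∨ (¬x2 ∧ ¬x4) ∨ (x2 ∧ x4) ∨ x3) ∧ (¬x3 ∨ (¬x4 ∧ (x2 ∨ x4) ∧ ¬(x2 ∧ x4)))   [double negation]
⇔ (x4 ∨ (¬x2 ∧ ¬x4) ∨ (x2 ∧ x4) ∨ x3) ∧ (¬x3 ∨ (¬x4 ∧ (x2 ∨ x4) ∧ (¬x2 ∨ ¬x4)))   [De Morgan]
⇔ (x4 ∨ ¬x2 ∨ x2 ∨ x3) ∧ (x4 ∨ ¬x2 ∨ x4 ∨ x3) ∧ (x4 ∨ ¬x4 ∨ x2 ∨ x3) ∧ (x4 ∨ ¬x4 ∨ x4 ∨ x3) ∧ (¬x3 ∨ ¬x4) ∧ (¬x3 ∨ x2 ∨ x4) ∧ (¬x3 ∨ ¬x2 ∨ ¬x4)   [distribute ∨ over ∧]
⇔ (x4 ∨ ¬x2 ∨ x3) ∧ (¬x3 ∨ ¬x4) ∧ (¬x3 ∨ x2 ∨ x4)   [simplify]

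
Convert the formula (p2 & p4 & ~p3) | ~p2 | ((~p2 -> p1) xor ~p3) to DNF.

(p2 & p4 & ~p3) | ~p2 | (p2 & p3) | (p1 & p3)

(p2 & p4 & ~p3) | ~p2 | ((~p2 -> p1) xor ~p3)
= (p2 & p4 & ~p3) | ~p2 | ((~p2 -> p1) & ~~p3) | (~(~p2 -> p1) & ~p3)   — expand xor
= (p2 & p4 & ~p3) | ~p2 | ((~~p2 | p1) & ~~p3) | (~(~p2 -> p1) & ~p3)   — eliminate ->
= (p2 & p4 & ~p3) | ~p2 | ((~~p2 | p1) & ~~p3) | (~(~~p2 | p1) & ~p3)   — eliminate ->
= (p2 & p4 & ~p3) | ~p2 | ((p2 | p1) & ~~p3) | (~(~~p2 | p1) & ~p3)   — double negation
= (p2 & p4 & ~p3) | ~p2 | ((p2 | p1) & p3) | (~(~~p2 | p1) & ~p3)   — double negation
= (p2 & p4 & ~p3) | ~p2 | ((p2 | p1) & p3) | (~~~p2 & ~p1 & ~p3)   — De Morgan
= (p2 & p4 & ~p3) | ~p2 | ((p2 | p1) & p3) | (~p2 & ~p1 & ~p3)   — double negation
= (p2 & p4 & ~p3) | ~p2 | (p2 & p3) | (p1 & p3) | (~p2 & ~p1 & ~p3)   — distribute & over |
= (p2 & p4 & ~p3) | ~p2 | (p2 & p3) | (p1 & p3)   — simplify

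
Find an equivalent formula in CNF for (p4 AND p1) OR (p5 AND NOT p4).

(p4 OR p5) AND (p1 OR p5) AND (p1 OR NOT p4)

(p4 AND p1) OR (p5 AND NOT p4)
≡ (p4 OR p5) AND (p4 OR NOT p4) AND (p1 OR p5) AND (p1 OR NOT p4)   [distribute OR over AND]
≡ (p4 OR p5) AND (p1 OR p5) AND (p1 OR NOT p4)   [simplify]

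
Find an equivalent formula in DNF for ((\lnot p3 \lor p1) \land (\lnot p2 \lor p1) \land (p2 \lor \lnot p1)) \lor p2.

(\lnot p3 \land \lnot p2 \land \lnot p1) \lor p2

((\lnot p3 \lor p1) \land (\lnot p2 \lor p1) \land (p2 \lor \lnot p1)) \lor p2
≡ (\lnot p3 \land \lnot p2 \land p2) \lor (\lnot p3 \land \lnot p2 \land \lnot p1) \lor (\lnot p3 \land p1 \land p2) \lor (\lnot p3 \land p1 \land \lnot p1) \lor (p1 \land \lnot p2 \land p2) \lor (p1 \land \lnot p2 \land \lnot p1) \lor (p1 \land p1 \land p2) \lor (p1 \land p1 \land \lnot p1) \lor p2   [distribute \land over \lor]
≡ (\lnot p3 \land \lnot p2 \land \lnot p1) \lor p2   [simplify]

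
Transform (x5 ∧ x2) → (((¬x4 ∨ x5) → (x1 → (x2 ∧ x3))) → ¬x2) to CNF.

(x5 ∧ x2) → (((¬x4 ∨ x5) → (x1 → (x2 ∧ x3))) → ¬x2)
⇔ ¬(x5 ∧ x2) ∨ (((¬x4 ∨ x5) → (x1 → (x2 ∧ x3))) → ¬x2)   [eliminate →]
⇔ ¬(x5 ∧ x2) ∨ ¬((¬x4 ∨ x5) → (x1 → (x2 ∧ x3))) ∨ ¬x2   [eliminate →]
⇔ ¬(x5 ∧ x2) ∨ ¬(¬(¬x4 ∨ x5) ∨ (x1 → (x2 ∧ x3))) ∨ ¬x2   [eliminate →]
⇔ ¬(x5 ∧ x2) ∨ ¬(¬(¬x4 ∨ x5) ∨ ¬x1 ∨ (x2 ∧ x3)) ∨ ¬x2   [eliminate →]
⇔ ¬x5 ∨ ¬x2 ∨ ¬(¬(¬x4 ∨ x5) ∨ ¬x1 ∨ (x2 ∧ x3)) ∨ ¬x2   [De Morgan]
⇔ ¬x5 ∨ ¬x2 ∨ (¬¬(¬x4 ∨ x5) ∧ ¬¬x1 ∧ ¬(x2 ∧ x3)) ∨ ¬x2   [De Morgan]
⇔ ¬x5 ∨ ¬x2 ∨ ((¬x4 ∨ x5) ∧ ¬¬x1 ∧ ¬(x2 ∧ x3)) ∨ ¬x2   [double negation]
⇔ ¬x5 ∨ ¬x2 ∨ ((¬x4 ∨ x5) ∧ x1 ∧ ¬(x2 ∧ x3)) ∨ ¬x2   [double negation]
⇔ ¬x5 ∨ ¬x2 ∨ ((¬x4 ∨ x5) ∧ x1 ∧ (¬x2 ∨ ¬x3)) ∨ ¬x2   [De Morgan]
⇔ (¬x5 ∨ ¬x2 ∨ ¬x4 ∨ x5 ∨ ¬x2) ∧ (¬x5 ∨ ¬x2 ∨ x1 ∨ ¬x2) ∧ (¬x5 ∨ ¬x2 ∨ ¬x2 ∨ ¬x3 ∨ ¬x2)   [distribute ∨ over ∧]
⇔ (¬x5 ∨ ¬x2 ∨ x1) ∧ (¬x5 ∨ ¬x2 ∨ ¬x3)   [simplify]

(¬x5 ∨ ¬x2 ∨ x1) ∧ (¬x5 ∨ ¬x2 ∨ ¬x3)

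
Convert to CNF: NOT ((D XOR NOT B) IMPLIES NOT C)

NOT ((D XOR NOT B) IMPLIES NOT C)
≡ NOT (NOT (D XOR NOT B) OR NOT C)   (eliminate IMPLIES)
≡ NOT (NOT ((D OR NOT B) AND NOT (D AND NOT B)) OR NOT C)   (expand XOR)
≡ NOT NOT ((D OR NOT B) AND NOT (D AND NOT B)) AND NOT NOT C   (De Morgan)
≡ (D OR NOT B) AND NOT (D AND NOT B) AND NOT NOT C   (double negation)
≡ (D OR NOT B) AND (NOT D OR NOT NOT B) AND NOT NOT C   (De Morgan)
≡ (D OR NOT B) AND (NOT D OR B) AND NOT NOT C   (double negation)
≡ (D OR NOT B) AND (NOT D OR B) AND C   (double negation)

(D OR NOT B) AND (NOT D OR B) AND C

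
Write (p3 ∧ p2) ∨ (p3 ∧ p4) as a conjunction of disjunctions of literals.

p3 ∧ (p2 ∨ p4)

(p3 ∧ p2) ∨ (p3 ∧ p4)
≡ (p3 ∨ p3) ∧ (p3 ∨ p4) ∧ (p2 ∨ p3) ∧ (p2 ∨ p4)   [distribute ∨ over ∧]
≡ p3 ∧ (p2 ∨ p4)   [simplify]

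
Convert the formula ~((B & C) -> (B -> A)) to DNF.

B & C & ~A

~((B & C) -> (B -> A))
= ~(~(B & C) | (B -> A))   [eliminate ->]
= ~(~(B & C) | ~B | A)   [eliminate ->]
= ~~(B & C) & ~~B & ~A   [De Morgan]
= B & C & ~~B & ~A   [double negation]
= B & C & B & ~A   [double negation]
= B & C & ~A   [simplify]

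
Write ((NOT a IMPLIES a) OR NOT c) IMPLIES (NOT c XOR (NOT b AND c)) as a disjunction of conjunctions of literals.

(NOT a AND c) OR NOT c OR (c AND NOT b)

((NOT a IMPLIES a) OR NOT c) IMPLIES (NOT c XOR (NOT b AND c))
≡ NOT ((NOT a IMPLIES a) OR NOT c) OR (NOT c XOR (NOT b AND c))   [eliminate IMPLIES]
≡ NOT (NOT NOT a OR a OR NOT c) OR (NOT c XOR (NOT b AND c))   [eliminate IMPLIES]
≡ NOT (NOT NOT a OR a OR NOT c) OR (NOT c AND NOT (NOT b AND c)) OR (NOT NOT c AND NOT b AND c)   [expand XOR]
≡ (NOT NOT NOT a AND NOT a AND NOT NOT c) OR (NOT c AND NOT (NOT b AND c)) OR (NOT NOT c AND NOT b AND c)   [De Morgan]
≡ (NOT a AND NOT a AND NOT NOT c) OR (NOT c AND NOT (NOT b AND c)) OR (NOT NOT c AND NOT b AND c)   [double negation]
≡ (NOT a AND NOT a AND c) OR (NOT c AND NOT (NOT b AND c)) OR (NOT NOT c AND NOT b AND c)   [double negation]
≡ (NOT a AND NOT a AND c) OR (NOT c AND (NOT NOT b OR NOT c)) OR (NOT NOT c AND NOT b AND c)   [De Morgan]
≡ (NOT a AND NOT a AND c) OR (NOT c AND (b OR NOT c)) OR (NOT NOT c AND NOT b AND c)   [double negation]
≡ (NOT a AND NOT a AND c) OR (NOT c AND (b OR NOT c)) OR (c AND NOT b AND c)   [double negation]
≡ (NOT a AND NOT a AND c) OR (NOT c AND b) OR (NOT c AND NOT c) OR (c AND NOT b AND c)   [distribute AND over OR]
≡ (NOT a AND c) OR NOT c OR (c AND NOT b)   [simplify]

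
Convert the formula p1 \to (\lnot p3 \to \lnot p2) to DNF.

\lnot p1 \lor p3 \lor \lnot p2

p1 \to (\lnot p3 \to \lnot p2)
≡ \lnot p1 \lor (\lnot p3 \to \lnot p2)   [eliminate \to]
≡ \lnot p1 \lor \lnot \lnot p3 \lor \lnot p2   [eliminate \to]
≡ \lnot p1 \lor p3 \lor \lnot p2   [double negation]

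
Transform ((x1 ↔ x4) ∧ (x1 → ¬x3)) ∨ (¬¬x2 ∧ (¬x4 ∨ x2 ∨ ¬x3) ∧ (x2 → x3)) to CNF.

((x1 ↔ x4) ∧ (x1 → ¬x3)) ∨ (¬¬x2 ∧ (¬x4 ∨ x2 ∨ ¬x3) ∧ (x2 → x3))
≡ ((x1 → x4) ∧ (x4 → x1) ∧ (x1 → ¬x3)) ∨ (¬¬x2 ∧ (¬x4 ∨ x2 ∨ ¬x3) ∧ (x2 → x3))
≡ ((¬x1 ∨ x4) ∧ (x4 → x1) ∧ (x1 → ¬x3)) ∨ (¬¬x2 ∧ (¬x4 ∨ x2 ∨ ¬x3) ∧ (x2 → x3))
≡ ((¬x1 ∨ x4) ∧ (¬x4 ∨ x1) ∧ (x1 → ¬x3)) ∨ (¬¬x2 ∧ (¬x4 ∨ x2 ∨ ¬x3) ∧ (x2 → x3))
≡ ((¬x1 ∨ x4) ∧ (¬x4 ∨ x1) ∧ (¬x1 ∨ ¬x3)) ∨ (¬¬x2 ∧ (¬x4 ∨ x2 ∨ ¬x3) ∧ (x2 → x3))
≡ ((¬x1 ∨ x4) ∧ (¬x4 ∨ x1) ∧ (¬x1 ∨ ¬x3)) ∨ (¬¬x2 ∧ (¬x4 ∨ x2 ∨ ¬x3) ∧ (¬x2 ∨ x3))
≡ ((¬x1 ∨ x4) ∧ (¬x4 ∨ x1) ∧ (¬x1 ∨ ¬x3)) ∨ (x2 ∧ (¬x4 ∨ x2 ∨ ¬x3) ∧ (¬x2 ∨ x3))
≡ (¬x1 ∨ x4 ∨ x2) ∧ (¬x1 ∨ x4 ∨ ¬x4 ∨ x2 ∨ ¬x3) ∧ (¬x1 ∨ x4 ∨ ¬x2 ∨ x3) ∧ (¬x4 ∨ x1 ∨ x2) ∧ (¬x4 ∨ x1 ∨ ¬x4 ∨ x2 ∨ ¬x3) ∧ (¬x4 ∨ x1 ∨ ¬x2 ∨ x3) ∧ (¬x1 ∨ ¬x3 ∨ x2) ∧ (¬x1 ∨ ¬x3 ∨ ¬x4 ∨ x2 ∨ ¬x3) ∧ (¬x1 ∨ ¬x3 ∨ ¬x2 ∨ x3)
≡ (¬x1 ∨ x4 ∨ x2) ∧ (¬x1 ∨ x4 ∨ ¬x2 ∨ x3) ∧ (¬x4 ∨ x1 ∨ x2) ∧ (¬x4 ∨ x1 ∨ ¬x2 ∨ x3) ∧ (¬x1 ∨ ¬x3 ∨ x2)

(¬x1 ∨ x4 ∨ x2) ∧ (¬x1 ∨ x4 ∨ ¬x2 ∨ x3) ∧ (¬x4 ∨ x1 ∨ x2) ∧ (¬x4 ∨ x1 ∨ ¬x2 ∨ x3) ∧ (¬x1 ∨ ¬x3 ∨ x2)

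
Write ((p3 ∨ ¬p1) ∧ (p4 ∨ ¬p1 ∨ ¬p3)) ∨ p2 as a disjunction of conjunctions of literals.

(p3 ∧ p4) ∨ ¬p1 ∨ p2

((p3 ∨ ¬p1) ∧ (p4 ∨ ¬p1 ∨ ¬p3)) ∨ p2
≡ (p3 ∧ p4) ∨ (p3 ∧ ¬p1) ∨ (p3 ∧ ¬p3) ∨ (¬p1 ∧ p4) ∨ (¬p1 ∧ ¬p1) ∨ (¬p1 ∧ ¬p3) ∨ p2   [distribute ∧ over ∨]
≡ (p3 ∧ p4) ∨ ¬p1 ∨ p2   [simplify]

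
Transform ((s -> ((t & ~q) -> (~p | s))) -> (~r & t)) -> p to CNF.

r | ~t | p

((s -> ((t & ~q) -> (~p | s))) -> (~r & t)) -> p
= ~((s -> ((t & ~q) -> (~p | s))) -> (~r & t)) | p   (eliminate ->)
= ~(~(s -> ((t & ~q) -> (~p | s))) | (~r & t)) | p   (eliminate ->)
= ~(~(~s | ((t & ~q) -> (~p | s))) | (~r & t)) | p   (eliminate ->)
= ~(~(~s | ~(t & ~q) | ~p | s) | (~r & t)) | p   (eliminate ->)
= (~~(~s | ~(t & ~q) | ~p | s) & ~(~r & t)) | p   (De Morgan)
= ((~s | ~(t & ~q) | ~p | s) & ~(~r & t)) | p   (double negation)
= ((~s | ~t | ~~q | ~p | s) & ~(~r & t)) | p   (De Morgan)
= ((~s | ~t | q | ~p | s) & ~(~r & t)) | p   (double negation)
= ((~s | ~t | q | ~p | s) & (~~r | ~t)) | p   (De Morgan)
= ((~s | ~t | q | ~p | s) & (r | ~t)) | p   (double negation)
= (~s | ~t | q | ~p | s | p) & (r | ~t | p)   (distribute | over &)
= r | ~t | p   (simplify)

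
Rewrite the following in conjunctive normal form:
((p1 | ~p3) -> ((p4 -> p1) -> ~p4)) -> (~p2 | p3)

(~p4 | p1 | ~p2 | p3) & (p4 | ~p2 | p3)

((p1 | ~p3) -> ((p4 -> p1) -> ~p4)) -> (~p2 | p3)
⇔ ~((p1 | ~p3) -> ((p4 -> p1) -> ~p4)) | ~p2 | p3   — eliminate ->
⇔ ~(~(p1 | ~p3) | ((p4 -> p1) -> ~p4)) | ~p2 | p3   — eliminate ->
⇔ ~(~(p1 | ~p3) | ~(p4 -> p1) | ~p4) | ~p2 | p3   — eliminate ->
⇔ ~(~(p1 | ~p3) | ~(~p4 | p1) | ~p4) | ~p2 | p3   — eliminate ->
⇔ (~~(p1 | ~p3) & ~~(~p4 | p1) & ~~p4) | ~p2 | p3   — De Morgan
⇔ ((p1 | ~p3) & ~~(~p4 | p1) & ~~p4) | ~p2 | p3   — double negation
⇔ ((p1 | ~p3) & (~p4 | p1) & ~~p4) | ~p2 | p3   — double negation
⇔ ((p1 | ~p3) & (~p4 | p1) & p4) | ~p2 | p3   — double negation
⇔ (p1 | ~p3 | ~p2 | p3) & (~p4 | p1 | ~p2 | p3) & (p4 | ~p2 | p3)   — distribute | over &
⇔ (~p4 | p1 | ~p2 | p3) & (p4 | ~p2 | p3)   — simplify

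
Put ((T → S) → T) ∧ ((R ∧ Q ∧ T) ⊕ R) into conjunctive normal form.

((T → S) → T) ∧ ((R ∧ Q ∧ T) ⊕ R)
≡ (¬(T → S) ∨ T) ∧ ((R ∧ Q ∧ T) ⊕ R)   [eliminate →]
≡ (¬(¬T ∨ S) ∨ T) ∧ ((R ∧ Q ∧ T) ⊕ R)   [eliminate →]
≡ (¬(¬T ∨ S) ∨ T) ∧ ((R ∧ Q ∧ T) ∨ R) ∧ ¬(R ∧ Q ∧ T ∧ R)   [expand ⊕]
≡ ((¬¬T ∧ ¬S) ∨ T) ∧ ((R ∧ Q ∧ T) ∨ R) ∧ ¬(R ∧ Q ∧ T ∧ R)   [De Morgan]
≡ ((T ∧ ¬S) ∨ T) ∧ ((R ∧ Q ∧ T) ∨ R) ∧ ¬(R ∧ Q ∧ T ∧ R)   [double negation]
≡ ((T ∧ ¬S) ∨ T) ∧ ((R ∧ Q ∧ T) ∨ R) ∧ (¬R ∨ ¬Q ∨ ¬T ∨ ¬R)   [De Morgan]
≡ (T ∨ T) ∧ (¬S ∨ T) ∧ (R ∨ R) ∧ (Q ∨ R) ∧ (T ∨ R) ∧ (¬R ∨ ¬Q ∨ ¬T ∨ ¬R)   [distribute ∨ over ∧]
≡ T ∧ R ∧ (¬R ∨ ¬Q ∨ ¬T)   [simplify]

T ∧ R ∧ (¬R ∨ ¬Q ∨ ¬T)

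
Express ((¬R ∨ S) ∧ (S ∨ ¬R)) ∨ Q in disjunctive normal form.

((¬R ∨ S) ∧ (S ∨ ¬R)) ∨ Q
⇔ (¬R ∧ S) ∨ (¬R ∧ ¬R) ∨ (S ∧ S) ∨ (S ∧ ¬R) ∨ Q   [distribute ∧ over ∨]
⇔ ¬R ∨ S ∨ Q   [simplify]

¬R ∨ S ∨ Q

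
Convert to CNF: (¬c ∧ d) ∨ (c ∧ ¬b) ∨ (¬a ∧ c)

(¬c ∨ ¬b ∨ ¬a) ∧ (d ∨ c) ∧ (d ∨ ¬b ∨ ¬a)

(¬c ∧ d) ∨ (c ∧ ¬b) ∨ (¬a ∧ c)
= (¬c ∨ c ∨ ¬a) ∧ (¬c ∨ c ∨ c) ∧ (¬c ∨ ¬b ∨ ¬a) ∧ (¬c ∨ ¬b ∨ c) ∧ (d ∨ c ∨ ¬a) ∧ (d ∨ c ∨ c) ∧ (d ∨ ¬b ∨ ¬a) ∧ (d ∨ ¬b ∨ c)   — distribute ∨ over ∧
= (¬c ∨ ¬b ∨ ¬a) ∧ (d ∨ c) ∧ (d ∨ ¬b ∨ ¬a)   — simplify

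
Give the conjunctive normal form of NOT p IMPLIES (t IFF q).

NOT p IMPLIES (t IFF q)
⇔ NOT NOT p OR (t IFF q)
⇔ NOT NOT p OR ((t IMPLIES q) AND (q IMPLIES t))
⇔ NOT NOT p OR ((NOT t OR q) AND (q IMPLIES t))
⇔ NOT NOT p OR ((NOT t OR q) AND (NOT q OR t))
⇔ p OR ((NOT t OR q) AND (NOT q OR t))
⇔ (p OR NOT t OR q) AND (p OR NOT q OR t)

(p OR NOT t OR q) AND (p OR NOT q OR t)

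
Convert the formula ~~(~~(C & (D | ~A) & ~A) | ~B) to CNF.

~~(~~(C & (D | ~A) & ~A) | ~B)
= ~~(C & (D | ~A) & ~A) | ~B   [double negation]
= (C & (D | ~A) & ~A) | ~B   [double negation]
= (C | ~B) & (D | ~A | ~B) & (~A | ~B)   [distribute | over &]
= (C | ~B) & (~A | ~B)   [simplify]

(C | ~B) & (~A | ~B)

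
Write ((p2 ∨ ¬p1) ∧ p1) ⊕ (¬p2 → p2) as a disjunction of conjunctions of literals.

¬p1 ∧ p2

((p2 ∨ ¬p1) ∧ p1) ⊕ (¬p2 → p2)
≡ ((p2 ∨ ¬p1) ∧ p1 ∧ ¬(¬p2 → p2)) ∨ (¬((p2 ∨ ¬p1) ∧ p1) ∧ (¬p2 → p2))   [expand ⊕]
≡ ((p2 ∨ ¬p1) ∧ p1 ∧ ¬(¬¬p2 ∨ p2)) ∨ (¬((p2 ∨ ¬p1) ∧ p1) ∧ (¬p2 → p2))   [eliminate →]
≡ ((p2 ∨ ¬p1) ∧ p1 ∧ ¬(¬¬p2 ∨ p2)) ∨ (¬((p2 ∨ ¬p1) ∧ p1) ∧ (¬¬p2 ∨ p2))   [eliminate →]
≡ ((p2 ∨ ¬p1) ∧ p1 ∧ ¬¬¬p2 ∧ ¬p2) ∨ (¬((p2 ∨ ¬p1) ∧ p1) ∧ (¬¬p2 ∨ p2))   [De Morgan]
≡ ((p2 ∨ ¬p1) ∧ p1 ∧ ¬p2 ∧ ¬p2) ∨ (¬((p2 ∨ ¬p1) ∧ p1) ∧ (¬¬p2 ∨ p2))   [double negation]
≡ ((p2 ∨ ¬p1) ∧ p1 ∧ ¬p2 ∧ ¬p2) ∨ ((¬(p2 ∨ ¬p1) ∨ ¬p1) ∧ (¬¬p2 ∨ p2))   [De Morgan]
≡ ((p2 ∨ ¬p1) ∧ p1 ∧ ¬p2 ∧ ¬p2) ∨ (((¬p2 ∧ ¬¬p1) ∨ ¬p1) ∧ (¬¬p2 ∨ p2))   [De Morgan]
≡ ((p2 ∨ ¬p1) ∧ p1 ∧ ¬p2 ∧ ¬p2) ∨ (((¬p2 ∧ p1) ∨ ¬p1) ∧ (¬¬p2 ∨ p2))   [double negation]
≡ ((p2 ∨ ¬p1) ∧ p1 ∧ ¬p2 ∧ ¬p2) ∨ (((¬p2 ∧ p1) ∨ ¬p1) ∧ (p2 ∨ p2))   [double negation]
≡ (p2 ∧ p1 ∧ ¬p2 ∧ ¬p2) ∨ (¬p1 ∧ p1 ∧ ¬p2 ∧ ¬p2) ∨ (¬p2 ∧ p1 ∧ p2) ∨ (¬p2 ∧ p1 ∧ p2) ∨ (¬p1 ∧ p2) ∨ (¬p1 ∧ p2)   [distribute ∧ over ∨]
≡ ¬p1 ∧ p2   [simplify]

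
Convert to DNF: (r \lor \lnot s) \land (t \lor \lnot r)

(r \land t) \lor (\lnot s \land t) \lor (\lnot s \land \lnot r)

(r \lor \lnot s) \land (t \lor \lnot r)
≡ (r \land t) \lor (r \land \lnot r) \lor (\lnot s \land t) \lor (\lnot s \land \lnot r)   (distribute \land over \lor)
≡ (r \land t) \lor (\lnot s \land t) \lor (\lnot s \land \lnot r)   (simplify)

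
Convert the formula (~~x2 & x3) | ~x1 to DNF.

(x2 & x3) | ~x1

(~~x2 & x3) | ~x1
≡ (x2 & x3) | ~x1   [double negation]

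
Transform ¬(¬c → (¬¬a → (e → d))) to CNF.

¬(¬c → (¬¬a → (e → d)))
= ¬(¬¬c ∨ (¬¬a → (e → d)))   (eliminate →)
= ¬(¬¬c ∨ ¬¬¬a ∨ (e → d))   (eliminate →)
= ¬(¬¬c ∨ ¬¬¬a ∨ ¬e ∨ d)   (eliminate →)
= ¬¬¬c ∧ ¬¬¬¬a ∧ ¬¬e ∧ ¬d   (De Morgan)
= ¬c ∧ ¬¬¬¬a ∧ ¬¬e ∧ ¬d   (double negation)
= ¬c ∧ ¬¬a ∧ ¬¬e ∧ ¬d   (double negation)
= ¬c ∧ a ∧ ¬¬e ∧ ¬d   (double negation)
= ¬c ∧ a ∧ e ∧ ¬d   (double negation)

¬c ∧ a ∧ e ∧ ¬d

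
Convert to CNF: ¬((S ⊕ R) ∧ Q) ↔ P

(S ∨ R ∨ P) ∧ (¬S ∨ ¬R ∨ P) ∧ (Q ∨ P) ∧ (¬P ∨ ¬S ∨ R ∨ ¬Q) ∧ (¬P ∨ ¬R ∨ S ∨ ¬Q)

¬((S ⊕ R) ∧ Q) ↔ P
≡ (¬((S ⊕ R) ∧ Q) → P) ∧ (P → ¬((S ⊕ R) ∧ Q))   [eliminate ↔]
≡ (¬¬((S ⊕ R) ∧ Q) ∨ P) ∧ (P → ¬((S ⊕ R) ∧ Q))   [eliminate →]
≡ (¬¬((S ∨ R) ∧ ¬(S ∧ R) ∧ Q) ∨ P) ∧ (P → ¬((S ⊕ R) ∧ Q))   [expand ⊕]
≡ (¬¬((S ∨ R) ∧ ¬(S ∧ R) ∧ Q) ∨ P) ∧ (¬P ∨ ¬((S ⊕ R) ∧ Q))   [eliminate →]
≡ (¬¬((S ∨ R) ∧ ¬(S ∧ R) ∧ Q) ∨ P) ∧ (¬P ∨ ¬((S ∨ R) ∧ ¬(S ∧ R) ∧ Q))   [expand ⊕]
≡ (((S ∨ R) ∧ ¬(S ∧ R) ∧ Q) ∨ P) ∧ (¬P ∨ ¬((S ∨ R) ∧ ¬(S ∧ R) ∧ Q))   [double negation]
≡ (((S ∨ R) ∧ (¬S ∨ ¬R) ∧ Q) ∨ P) ∧ (¬P ∨ ¬((S ∨ R) ∧ ¬(S ∧ R) ∧ Q))   [De Morgan]
≡ (((S ∨ R) ∧ (¬S ∨ ¬R) ∧ Q) ∨ P) ∧ (¬P ∨ ¬(S ∨ R) ∨ ¬¬(S ∧ R) ∨ ¬Q)   [De Morgan]
≡ (((S ∨ R) ∧ (¬S ∨ ¬R) ∧ Q) ∨ P) ∧ (¬P ∨ (¬S ∧ ¬R) ∨ ¬¬(S ∧ R) ∨ ¬Q)   [De Morgan]
≡ (((S ∨ R) ∧ (¬S ∨ ¬R) ∧ Q) ∨ P) ∧ (¬P ∨ (¬S ∧ ¬R) ∨ (S ∧ R) ∨ ¬Q)   [double negation]
≡ (S ∨ R ∨ P) ∧ (¬S ∨ ¬R ∨ P) ∧ (Q ∨ P) ∧ (¬P ∨ ¬S ∨ S ∨ ¬Q) ∧ (¬P ∨ ¬S ∨ R ∨ ¬Q) ∧ (¬P ∨ ¬R ∨ S ∨ ¬Q) ∧ (¬P ∨ ¬R ∨ R ∨ ¬Q)   [distribute ∨ over ∧]
≡ (S ∨ R ∨ P) ∧ (¬S ∨ ¬R ∨ P) ∧ (Q ∨ P) ∧ (¬P ∨ ¬S ∨ R ∨ ¬Q) ∧ (¬P ∨ ¬R ∨ S ∨ ¬Q)   [simplify]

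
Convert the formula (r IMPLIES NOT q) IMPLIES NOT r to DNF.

(r AND q) OR NOT r

(r IMPLIES NOT q) IMPLIES NOT r
= NOT (r IMPLIES NOT q) OR NOT r   [eliminate IMPLIES]
= NOT (NOT r OR NOT q) OR NOT r   [eliminate IMPLIES]
= (NOT NOT r AND NOT NOT q) OR NOT r   [De Morgan]
= (r AND NOT NOT q) OR NOT r   [double negation]
= (r AND q) OR NOT r   [double negation]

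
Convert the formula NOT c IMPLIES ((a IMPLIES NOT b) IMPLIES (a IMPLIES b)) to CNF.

c OR b OR NOT a

NOT c IMPLIES ((a IMPLIES NOT b) IMPLIES (a IMPLIES b))
= NOT NOT c OR ((a IMPLIES NOT b) IMPLIES (a IMPLIES b))   [eliminate IMPLIES]
= NOT NOT c OR NOT (a IMPLIES NOT b) OR (a IMPLIES b)   [eliminate IMPLIES]
= NOT NOT c OR NOT (NOT a OR NOT b) OR (a IMPLIES b)   [eliminate IMPLIES]
= NOT NOT c OR NOT (NOT a OR NOT b) OR NOT a OR b   [eliminate IMPLIES]
= c OR NOT (NOT a OR NOT b) OR NOT a OR b   [double negation]
= c OR (NOT NOT a AND NOT NOT b) OR NOT a OR b   [De Morgan]
= c OR (a AND NOT NOT b) OR NOT a OR b   [double negation]
= c OR (a AND b) OR NOT a OR b   [double negation]
= (c OR a OR NOT a OR b) AND (c OR b OR NOT a OR b)   [distribute OR over AND]
= c OR b OR NOT a   [simplify]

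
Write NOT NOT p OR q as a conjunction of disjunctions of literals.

NOT NOT p OR q
≡ p OR q   [double negation]

p OR q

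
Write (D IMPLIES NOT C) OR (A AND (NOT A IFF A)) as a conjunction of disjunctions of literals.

(D IMPLIES NOT C) OR (A AND (NOT A IFF A))
= NOT D OR NOT C OR (A AND (NOT A IFF A))   (eliminate IMPLIES)
= NOT D OR NOT C OR (A AND (NOT A IMPLIES A) AND (A IMPLIES NOT A))   (eliminate IFF)
= NOT D OR NOT C OR (A AND (NOT NOT A OR A) AND (A IMPLIES NOT A))   (eliminate IMPLIES)
= NOT D OR NOT C OR (A AND (NOT NOT A OR A) AND (NOT A OR NOT A))   (eliminate IMPLIES)
= NOT D OR NOT C OR (A AND (A OR A) AND (NOT A OR NOT A))   (double negation)
= (NOT D OR NOT C OR A) AND (NOT D OR NOT C OR A OR A) AND (NOT D OR NOT C OR NOT A OR NOT A)   (distribute OR over AND)
= (NOT D OR NOT C OR A) AND (NOT D OR NOT C OR NOT A)   (simplify)

(NOT D OR NOT C OR A) AND (NOT D OR NOT C OR NOT A)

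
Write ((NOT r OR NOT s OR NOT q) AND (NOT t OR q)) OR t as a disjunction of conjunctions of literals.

(NOT r AND NOT t) OR (NOT r AND q) OR (NOT s AND NOT t) OR (NOT s AND q) OR (NOT q AND NOT t) OR t

((NOT r OR NOT s OR NOT q) AND (NOT t OR q)) OR t
≡ (NOT r AND NOT t) OR (NOT r AND q) OR (NOT s AND NOT t) OR (NOT s AND q) OR (NOT q AND NOT t) OR (NOT q AND q) OR t   [distribute AND over OR]
≡ (NOT r AND NOT t) OR (NOT r AND q) OR (NOT s AND NOT t) OR (NOT s AND q) OR (NOT q AND NOT t) OR t   [simplify]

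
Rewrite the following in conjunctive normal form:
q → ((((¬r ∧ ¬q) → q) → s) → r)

q → ((((¬r ∧ ¬q) → q) → s) → r)
≡ ¬q ∨ ((((¬r ∧ ¬q) → q) → s) → r)   (eliminate →)
≡ ¬q ∨ ¬(((¬r ∧ ¬q) → q) → s) ∨ r   (eliminate →)
≡ ¬q ∨ ¬(¬((¬r ∧ ¬q) → q) ∨ s) ∨ r   (eliminate →)
≡ ¬q ∨ ¬(¬(¬(¬r ∧ ¬q) ∨ q) ∨ s) ∨ r   (eliminate →)
≡ ¬q ∨ (¬¬(¬(¬r ∧ ¬q) ∨ q) ∧ ¬s) ∨ r   (De Morgan)
≡ ¬q ∨ ((¬(¬r ∧ ¬q) ∨ q) ∧ ¬s) ∨ r   (double negation)
≡ ¬q ∨ ((¬¬r ∨ ¬¬q ∨ q) ∧ ¬s) ∨ r   (De Morgan)
≡ ¬q ∨ ((r ∨ ¬¬q ∨ q) ∧ ¬s) ∨ r   (double negation)
≡ ¬q ∨ ((r ∨ q ∨ q) ∧ ¬s) ∨ r   (double negation)
≡ (¬q ∨ r ∨ q ∨ q ∨ r) ∧ (¬q ∨ ¬s ∨ r)   (distribute ∨ over ∧)
≡ ¬q ∨ ¬s ∨ r   (simplify)

¬q ∨ ¬s ∨ r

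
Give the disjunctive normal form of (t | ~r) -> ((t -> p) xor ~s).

(t | ~r) -> ((t -> p) xor ~s)
⇔ ~(t | ~r) | ((t -> p) xor ~s)
⇔ ~(t | ~r) | ((t -> p) & ~~s) | (~(t -> p) & ~s)
⇔ ~(t | ~r) | ((~t | p) & ~~s) | (~(t -> p) & ~s)
⇔ ~(t | ~r) | ((~t | p) & ~~s) | (~(~t | p) & ~s)
⇔ (~t & ~~r) | ((~t | p) & ~~s) | (~(~t | p) & ~s)
⇔ (~t & r) | ((~t | p) & ~~s) | (~(~t | p) & ~s)
⇔ (~t & r) | ((~t | p) & s) | (~(~t | p) & ~s)
⇔ (~t & r) | ((~t | p) & s) | (~~t & ~p & ~s)
⇔ (~t & r) | ((~t | p) & s) | (t & ~p & ~s)
⇔ (~t & r) | (~t & s) | (p & s) | (t & ~p & ~s)

(~t & r) | (~t & s) | (p & s) | (t & ~p & ~s)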